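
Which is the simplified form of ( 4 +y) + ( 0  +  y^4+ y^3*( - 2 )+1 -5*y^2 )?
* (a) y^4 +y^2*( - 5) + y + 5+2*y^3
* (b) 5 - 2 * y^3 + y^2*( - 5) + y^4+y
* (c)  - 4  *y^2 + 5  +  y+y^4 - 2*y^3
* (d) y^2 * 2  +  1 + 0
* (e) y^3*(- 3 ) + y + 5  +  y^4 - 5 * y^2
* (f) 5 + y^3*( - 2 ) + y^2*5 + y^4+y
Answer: b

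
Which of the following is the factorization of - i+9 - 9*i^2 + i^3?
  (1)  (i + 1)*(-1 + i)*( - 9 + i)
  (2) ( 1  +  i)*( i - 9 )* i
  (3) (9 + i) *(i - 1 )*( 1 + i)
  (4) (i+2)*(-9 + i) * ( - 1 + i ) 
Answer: 1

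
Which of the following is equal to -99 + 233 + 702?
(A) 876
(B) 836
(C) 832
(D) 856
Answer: B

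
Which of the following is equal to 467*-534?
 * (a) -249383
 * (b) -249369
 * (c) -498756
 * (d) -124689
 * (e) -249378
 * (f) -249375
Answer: e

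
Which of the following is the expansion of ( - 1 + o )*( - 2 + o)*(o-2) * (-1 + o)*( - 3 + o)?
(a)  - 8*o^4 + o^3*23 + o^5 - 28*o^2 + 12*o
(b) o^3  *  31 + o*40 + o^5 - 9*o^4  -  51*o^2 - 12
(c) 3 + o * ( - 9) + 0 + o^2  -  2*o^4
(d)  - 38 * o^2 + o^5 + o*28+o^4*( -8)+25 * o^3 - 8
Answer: b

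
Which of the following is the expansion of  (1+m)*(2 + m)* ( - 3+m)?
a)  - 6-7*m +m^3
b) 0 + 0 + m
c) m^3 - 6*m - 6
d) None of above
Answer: a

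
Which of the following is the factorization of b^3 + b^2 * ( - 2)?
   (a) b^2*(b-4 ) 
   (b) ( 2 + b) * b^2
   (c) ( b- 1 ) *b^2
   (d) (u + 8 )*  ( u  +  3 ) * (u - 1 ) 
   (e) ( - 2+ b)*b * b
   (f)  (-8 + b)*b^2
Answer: e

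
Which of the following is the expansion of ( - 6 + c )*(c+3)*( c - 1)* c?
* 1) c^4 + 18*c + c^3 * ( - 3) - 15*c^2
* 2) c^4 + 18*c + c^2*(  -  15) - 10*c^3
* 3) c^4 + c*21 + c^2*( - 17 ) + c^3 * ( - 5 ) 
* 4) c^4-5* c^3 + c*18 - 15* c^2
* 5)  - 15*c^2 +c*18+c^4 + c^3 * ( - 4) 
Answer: 5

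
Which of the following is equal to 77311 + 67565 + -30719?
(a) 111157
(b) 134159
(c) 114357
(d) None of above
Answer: d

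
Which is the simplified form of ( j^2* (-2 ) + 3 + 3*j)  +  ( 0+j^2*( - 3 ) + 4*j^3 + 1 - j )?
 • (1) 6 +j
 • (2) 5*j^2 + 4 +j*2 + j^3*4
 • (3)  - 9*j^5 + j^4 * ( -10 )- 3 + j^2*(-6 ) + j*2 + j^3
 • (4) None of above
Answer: 4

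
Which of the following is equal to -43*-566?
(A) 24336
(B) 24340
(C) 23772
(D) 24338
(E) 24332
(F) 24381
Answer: D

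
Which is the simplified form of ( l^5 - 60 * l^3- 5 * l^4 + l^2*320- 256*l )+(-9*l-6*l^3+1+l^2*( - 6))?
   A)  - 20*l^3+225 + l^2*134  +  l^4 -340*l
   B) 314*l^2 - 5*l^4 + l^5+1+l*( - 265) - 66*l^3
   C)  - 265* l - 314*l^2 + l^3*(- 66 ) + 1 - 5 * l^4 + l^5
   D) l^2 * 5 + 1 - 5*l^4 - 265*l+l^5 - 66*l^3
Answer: B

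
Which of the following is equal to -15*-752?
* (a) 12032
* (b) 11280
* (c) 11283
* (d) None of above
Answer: b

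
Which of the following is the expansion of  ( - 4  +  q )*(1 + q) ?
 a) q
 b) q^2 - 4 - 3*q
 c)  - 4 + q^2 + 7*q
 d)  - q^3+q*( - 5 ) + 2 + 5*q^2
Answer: b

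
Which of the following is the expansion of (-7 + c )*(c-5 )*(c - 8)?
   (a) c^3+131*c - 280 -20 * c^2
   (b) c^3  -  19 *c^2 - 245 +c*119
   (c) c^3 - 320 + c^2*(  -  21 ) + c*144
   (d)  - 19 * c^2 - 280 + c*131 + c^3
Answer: a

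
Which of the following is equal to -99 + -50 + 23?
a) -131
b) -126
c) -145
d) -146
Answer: b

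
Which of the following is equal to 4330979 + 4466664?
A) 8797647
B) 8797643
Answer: B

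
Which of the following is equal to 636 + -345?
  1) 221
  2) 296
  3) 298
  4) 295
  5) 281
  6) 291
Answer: 6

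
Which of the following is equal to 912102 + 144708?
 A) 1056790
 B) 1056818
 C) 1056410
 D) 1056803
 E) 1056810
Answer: E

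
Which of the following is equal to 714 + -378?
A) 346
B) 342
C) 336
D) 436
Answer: C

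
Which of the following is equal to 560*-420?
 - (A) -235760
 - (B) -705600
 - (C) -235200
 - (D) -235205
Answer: C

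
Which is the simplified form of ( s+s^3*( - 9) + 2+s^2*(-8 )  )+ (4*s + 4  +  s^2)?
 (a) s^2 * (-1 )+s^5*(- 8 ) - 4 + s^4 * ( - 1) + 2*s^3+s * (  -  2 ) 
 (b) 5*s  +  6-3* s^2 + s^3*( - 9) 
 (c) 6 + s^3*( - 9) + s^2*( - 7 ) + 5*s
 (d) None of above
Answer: c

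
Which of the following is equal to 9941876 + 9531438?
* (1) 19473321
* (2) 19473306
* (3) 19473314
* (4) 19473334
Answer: 3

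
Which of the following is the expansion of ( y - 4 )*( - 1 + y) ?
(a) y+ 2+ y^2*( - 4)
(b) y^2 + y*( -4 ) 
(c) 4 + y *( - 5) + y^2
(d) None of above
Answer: c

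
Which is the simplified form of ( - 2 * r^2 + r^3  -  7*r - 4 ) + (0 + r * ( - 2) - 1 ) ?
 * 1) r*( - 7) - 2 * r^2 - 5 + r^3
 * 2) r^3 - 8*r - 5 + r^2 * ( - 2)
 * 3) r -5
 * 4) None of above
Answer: 4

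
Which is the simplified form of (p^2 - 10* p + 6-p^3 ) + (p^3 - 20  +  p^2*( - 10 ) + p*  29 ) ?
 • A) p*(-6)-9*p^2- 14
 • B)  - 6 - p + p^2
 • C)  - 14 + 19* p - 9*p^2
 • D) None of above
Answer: C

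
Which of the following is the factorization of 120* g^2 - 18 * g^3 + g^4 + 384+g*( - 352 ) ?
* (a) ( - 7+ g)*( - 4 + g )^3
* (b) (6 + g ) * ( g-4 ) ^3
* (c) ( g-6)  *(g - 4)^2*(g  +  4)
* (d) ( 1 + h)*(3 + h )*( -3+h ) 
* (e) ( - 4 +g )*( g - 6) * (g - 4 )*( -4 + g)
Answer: e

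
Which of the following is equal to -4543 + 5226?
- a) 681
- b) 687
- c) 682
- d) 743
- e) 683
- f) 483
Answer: e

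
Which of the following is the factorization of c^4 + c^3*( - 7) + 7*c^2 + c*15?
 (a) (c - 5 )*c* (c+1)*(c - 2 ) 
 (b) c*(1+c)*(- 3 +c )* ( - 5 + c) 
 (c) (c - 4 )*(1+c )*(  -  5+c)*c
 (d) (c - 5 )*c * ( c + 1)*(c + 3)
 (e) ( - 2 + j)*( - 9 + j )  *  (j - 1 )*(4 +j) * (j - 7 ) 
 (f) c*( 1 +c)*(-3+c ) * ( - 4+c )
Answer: b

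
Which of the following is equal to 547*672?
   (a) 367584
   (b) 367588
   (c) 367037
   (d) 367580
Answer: a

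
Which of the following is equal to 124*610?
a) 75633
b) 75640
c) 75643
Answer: b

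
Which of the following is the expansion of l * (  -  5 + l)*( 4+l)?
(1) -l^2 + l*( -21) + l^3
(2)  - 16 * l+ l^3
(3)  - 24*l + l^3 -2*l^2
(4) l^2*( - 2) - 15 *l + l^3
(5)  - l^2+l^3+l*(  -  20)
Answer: 5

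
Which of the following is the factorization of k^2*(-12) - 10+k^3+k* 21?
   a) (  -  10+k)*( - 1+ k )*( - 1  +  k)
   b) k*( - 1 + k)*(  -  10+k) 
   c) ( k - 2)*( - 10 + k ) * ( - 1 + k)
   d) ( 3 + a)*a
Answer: a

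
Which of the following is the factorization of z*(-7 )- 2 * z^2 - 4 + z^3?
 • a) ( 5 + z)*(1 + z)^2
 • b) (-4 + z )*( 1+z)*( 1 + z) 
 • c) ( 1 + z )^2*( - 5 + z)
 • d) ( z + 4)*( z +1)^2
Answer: b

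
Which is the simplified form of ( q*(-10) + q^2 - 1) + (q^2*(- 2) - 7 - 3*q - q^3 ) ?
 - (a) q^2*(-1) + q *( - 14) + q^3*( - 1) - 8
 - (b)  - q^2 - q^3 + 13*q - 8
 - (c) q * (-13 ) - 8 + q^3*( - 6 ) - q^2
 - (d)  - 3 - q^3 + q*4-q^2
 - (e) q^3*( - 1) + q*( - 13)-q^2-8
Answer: e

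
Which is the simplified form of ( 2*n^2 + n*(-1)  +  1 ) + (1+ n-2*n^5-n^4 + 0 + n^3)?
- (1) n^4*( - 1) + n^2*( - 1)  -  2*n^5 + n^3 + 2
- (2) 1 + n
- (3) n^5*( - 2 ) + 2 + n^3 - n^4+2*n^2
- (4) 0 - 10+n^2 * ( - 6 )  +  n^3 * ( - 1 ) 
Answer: 3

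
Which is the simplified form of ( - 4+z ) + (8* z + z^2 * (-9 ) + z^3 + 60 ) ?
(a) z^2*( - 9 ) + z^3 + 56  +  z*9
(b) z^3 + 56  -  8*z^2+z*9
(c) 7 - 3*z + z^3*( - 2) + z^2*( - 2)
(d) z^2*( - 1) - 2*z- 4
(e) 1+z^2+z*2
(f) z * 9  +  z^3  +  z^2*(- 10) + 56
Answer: a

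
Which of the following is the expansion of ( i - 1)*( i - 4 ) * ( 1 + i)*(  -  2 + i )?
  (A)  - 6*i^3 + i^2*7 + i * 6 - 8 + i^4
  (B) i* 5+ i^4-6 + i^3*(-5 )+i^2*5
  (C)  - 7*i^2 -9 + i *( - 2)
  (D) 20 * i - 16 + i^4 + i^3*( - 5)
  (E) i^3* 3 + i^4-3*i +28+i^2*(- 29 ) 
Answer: A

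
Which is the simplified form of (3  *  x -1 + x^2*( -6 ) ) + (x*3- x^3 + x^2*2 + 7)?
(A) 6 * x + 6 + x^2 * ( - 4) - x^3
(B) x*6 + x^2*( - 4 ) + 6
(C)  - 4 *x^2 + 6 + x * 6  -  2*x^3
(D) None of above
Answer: A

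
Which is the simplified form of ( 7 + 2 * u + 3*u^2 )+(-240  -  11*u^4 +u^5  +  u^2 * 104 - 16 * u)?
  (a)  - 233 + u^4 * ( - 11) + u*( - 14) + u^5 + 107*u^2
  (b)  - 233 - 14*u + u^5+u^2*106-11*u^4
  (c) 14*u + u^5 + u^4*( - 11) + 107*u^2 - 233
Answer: a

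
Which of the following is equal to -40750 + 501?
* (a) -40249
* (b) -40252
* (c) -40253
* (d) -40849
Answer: a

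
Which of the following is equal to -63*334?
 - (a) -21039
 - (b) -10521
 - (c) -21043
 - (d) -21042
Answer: d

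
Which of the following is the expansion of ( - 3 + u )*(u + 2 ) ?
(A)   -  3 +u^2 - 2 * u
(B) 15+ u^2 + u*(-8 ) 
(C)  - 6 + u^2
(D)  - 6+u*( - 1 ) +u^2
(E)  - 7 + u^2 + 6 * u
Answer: D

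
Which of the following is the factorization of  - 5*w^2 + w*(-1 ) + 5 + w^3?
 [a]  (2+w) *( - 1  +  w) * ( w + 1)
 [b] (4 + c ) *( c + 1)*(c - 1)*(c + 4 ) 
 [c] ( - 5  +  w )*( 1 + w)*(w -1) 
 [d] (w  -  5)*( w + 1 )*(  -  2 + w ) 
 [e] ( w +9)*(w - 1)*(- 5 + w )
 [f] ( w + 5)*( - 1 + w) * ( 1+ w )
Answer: c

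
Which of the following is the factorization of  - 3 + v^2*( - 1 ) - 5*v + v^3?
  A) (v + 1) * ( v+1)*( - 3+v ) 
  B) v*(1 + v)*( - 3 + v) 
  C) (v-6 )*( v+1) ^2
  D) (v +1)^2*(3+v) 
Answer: A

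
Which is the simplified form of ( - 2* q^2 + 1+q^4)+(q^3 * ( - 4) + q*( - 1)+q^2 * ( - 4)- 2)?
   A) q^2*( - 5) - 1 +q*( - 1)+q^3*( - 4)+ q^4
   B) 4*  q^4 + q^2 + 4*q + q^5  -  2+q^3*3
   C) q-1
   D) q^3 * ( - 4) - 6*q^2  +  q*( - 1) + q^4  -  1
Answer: D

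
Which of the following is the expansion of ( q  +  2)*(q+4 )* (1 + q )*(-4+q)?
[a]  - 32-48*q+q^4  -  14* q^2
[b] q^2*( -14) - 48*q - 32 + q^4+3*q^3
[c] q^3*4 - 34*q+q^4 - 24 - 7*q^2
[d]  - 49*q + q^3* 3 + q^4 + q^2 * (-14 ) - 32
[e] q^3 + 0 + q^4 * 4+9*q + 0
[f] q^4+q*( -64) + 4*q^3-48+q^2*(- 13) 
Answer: b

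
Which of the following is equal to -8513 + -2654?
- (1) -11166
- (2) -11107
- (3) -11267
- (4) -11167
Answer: 4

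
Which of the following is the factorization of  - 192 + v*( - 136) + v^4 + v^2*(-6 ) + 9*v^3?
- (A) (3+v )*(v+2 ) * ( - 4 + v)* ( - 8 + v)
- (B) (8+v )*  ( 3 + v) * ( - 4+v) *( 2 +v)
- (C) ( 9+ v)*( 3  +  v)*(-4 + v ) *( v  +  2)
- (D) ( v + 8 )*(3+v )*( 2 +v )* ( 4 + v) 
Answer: B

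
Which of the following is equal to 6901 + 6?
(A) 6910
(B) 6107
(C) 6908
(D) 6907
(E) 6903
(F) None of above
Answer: D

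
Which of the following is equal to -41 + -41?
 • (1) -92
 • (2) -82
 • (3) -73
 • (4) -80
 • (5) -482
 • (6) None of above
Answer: 2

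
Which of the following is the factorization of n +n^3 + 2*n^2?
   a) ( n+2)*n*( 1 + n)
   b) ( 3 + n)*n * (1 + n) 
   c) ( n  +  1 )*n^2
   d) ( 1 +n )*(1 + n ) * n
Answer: d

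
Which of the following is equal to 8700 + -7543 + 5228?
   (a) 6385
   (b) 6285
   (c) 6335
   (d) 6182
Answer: a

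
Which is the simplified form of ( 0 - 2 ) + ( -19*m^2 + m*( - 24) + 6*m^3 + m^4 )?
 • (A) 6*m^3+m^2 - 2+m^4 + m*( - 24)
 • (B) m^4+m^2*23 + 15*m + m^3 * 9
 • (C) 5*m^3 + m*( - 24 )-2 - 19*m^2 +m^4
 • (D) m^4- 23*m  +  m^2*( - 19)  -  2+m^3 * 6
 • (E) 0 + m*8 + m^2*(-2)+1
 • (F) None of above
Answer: F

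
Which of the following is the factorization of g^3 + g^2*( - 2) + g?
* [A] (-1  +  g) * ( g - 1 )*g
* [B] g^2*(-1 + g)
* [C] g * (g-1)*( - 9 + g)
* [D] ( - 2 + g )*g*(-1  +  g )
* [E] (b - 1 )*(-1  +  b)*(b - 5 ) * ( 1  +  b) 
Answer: A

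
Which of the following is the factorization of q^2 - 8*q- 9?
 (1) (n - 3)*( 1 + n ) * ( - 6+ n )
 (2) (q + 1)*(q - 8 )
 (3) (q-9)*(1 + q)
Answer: 3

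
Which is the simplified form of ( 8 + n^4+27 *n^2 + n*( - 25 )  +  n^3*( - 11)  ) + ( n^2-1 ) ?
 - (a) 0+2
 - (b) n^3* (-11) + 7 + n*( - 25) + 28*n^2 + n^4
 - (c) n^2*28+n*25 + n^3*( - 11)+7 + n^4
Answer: b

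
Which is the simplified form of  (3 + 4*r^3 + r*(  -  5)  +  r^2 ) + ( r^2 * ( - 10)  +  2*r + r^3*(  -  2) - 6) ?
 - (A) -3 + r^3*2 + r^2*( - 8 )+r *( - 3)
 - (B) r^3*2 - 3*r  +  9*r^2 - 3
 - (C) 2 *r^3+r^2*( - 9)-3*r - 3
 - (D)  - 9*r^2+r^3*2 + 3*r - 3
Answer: C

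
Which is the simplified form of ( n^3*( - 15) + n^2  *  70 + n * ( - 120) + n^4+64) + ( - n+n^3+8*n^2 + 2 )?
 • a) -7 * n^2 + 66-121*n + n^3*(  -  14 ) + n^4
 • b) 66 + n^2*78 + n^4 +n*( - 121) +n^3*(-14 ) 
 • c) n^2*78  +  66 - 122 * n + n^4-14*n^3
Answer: b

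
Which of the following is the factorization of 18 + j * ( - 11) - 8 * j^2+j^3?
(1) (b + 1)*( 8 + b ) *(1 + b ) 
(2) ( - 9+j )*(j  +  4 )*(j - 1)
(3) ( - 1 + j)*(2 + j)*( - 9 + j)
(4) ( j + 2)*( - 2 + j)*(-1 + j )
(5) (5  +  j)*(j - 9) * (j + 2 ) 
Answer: 3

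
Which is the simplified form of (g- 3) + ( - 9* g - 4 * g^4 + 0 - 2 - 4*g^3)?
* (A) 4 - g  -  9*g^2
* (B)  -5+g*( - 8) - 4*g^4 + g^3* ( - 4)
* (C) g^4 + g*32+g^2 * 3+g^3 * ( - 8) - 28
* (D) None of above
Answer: B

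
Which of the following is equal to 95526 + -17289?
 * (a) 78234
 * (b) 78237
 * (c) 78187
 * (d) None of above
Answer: b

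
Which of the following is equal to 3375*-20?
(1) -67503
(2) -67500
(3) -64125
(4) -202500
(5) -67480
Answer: 2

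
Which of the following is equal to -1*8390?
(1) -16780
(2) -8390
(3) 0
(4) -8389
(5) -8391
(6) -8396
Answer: 2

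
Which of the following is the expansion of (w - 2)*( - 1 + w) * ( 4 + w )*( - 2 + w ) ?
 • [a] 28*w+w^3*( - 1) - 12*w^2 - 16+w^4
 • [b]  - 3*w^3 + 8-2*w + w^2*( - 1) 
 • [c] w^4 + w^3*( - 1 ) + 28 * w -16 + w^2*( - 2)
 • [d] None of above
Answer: a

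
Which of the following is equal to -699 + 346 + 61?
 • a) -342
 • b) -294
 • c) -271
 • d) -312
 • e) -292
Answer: e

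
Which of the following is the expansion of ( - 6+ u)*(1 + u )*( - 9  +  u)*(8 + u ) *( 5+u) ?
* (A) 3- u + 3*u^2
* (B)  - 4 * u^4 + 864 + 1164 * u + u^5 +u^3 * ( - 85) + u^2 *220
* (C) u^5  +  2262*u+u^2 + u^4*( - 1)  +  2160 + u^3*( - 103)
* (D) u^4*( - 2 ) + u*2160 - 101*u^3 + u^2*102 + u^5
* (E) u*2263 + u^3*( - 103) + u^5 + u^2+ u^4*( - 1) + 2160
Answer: C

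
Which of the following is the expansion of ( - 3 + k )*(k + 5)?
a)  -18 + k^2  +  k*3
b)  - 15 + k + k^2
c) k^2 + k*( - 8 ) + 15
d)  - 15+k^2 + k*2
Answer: d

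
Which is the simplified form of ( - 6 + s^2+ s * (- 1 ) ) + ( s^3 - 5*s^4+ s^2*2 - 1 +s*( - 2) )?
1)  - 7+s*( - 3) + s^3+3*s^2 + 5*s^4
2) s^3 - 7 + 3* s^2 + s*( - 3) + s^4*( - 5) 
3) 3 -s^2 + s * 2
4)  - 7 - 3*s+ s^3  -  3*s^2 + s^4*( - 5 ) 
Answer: 2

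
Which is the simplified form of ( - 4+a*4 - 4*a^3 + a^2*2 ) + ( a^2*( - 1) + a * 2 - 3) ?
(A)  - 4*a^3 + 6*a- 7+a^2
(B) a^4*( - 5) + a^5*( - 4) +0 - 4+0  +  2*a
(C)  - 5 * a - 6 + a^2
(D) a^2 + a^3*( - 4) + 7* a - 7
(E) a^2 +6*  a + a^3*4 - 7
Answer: A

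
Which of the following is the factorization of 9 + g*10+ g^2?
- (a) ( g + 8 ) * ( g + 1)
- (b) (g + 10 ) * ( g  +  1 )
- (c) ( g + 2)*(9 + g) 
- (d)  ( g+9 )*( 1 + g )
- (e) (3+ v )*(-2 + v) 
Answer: d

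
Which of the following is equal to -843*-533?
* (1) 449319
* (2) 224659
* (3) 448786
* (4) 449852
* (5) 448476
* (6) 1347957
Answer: 1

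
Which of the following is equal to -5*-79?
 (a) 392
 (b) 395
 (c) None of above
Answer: b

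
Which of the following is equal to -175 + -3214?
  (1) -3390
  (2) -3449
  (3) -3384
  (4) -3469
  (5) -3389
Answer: 5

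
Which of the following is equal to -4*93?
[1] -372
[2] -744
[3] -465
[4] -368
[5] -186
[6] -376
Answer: 1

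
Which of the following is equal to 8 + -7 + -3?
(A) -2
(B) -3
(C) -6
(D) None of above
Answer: A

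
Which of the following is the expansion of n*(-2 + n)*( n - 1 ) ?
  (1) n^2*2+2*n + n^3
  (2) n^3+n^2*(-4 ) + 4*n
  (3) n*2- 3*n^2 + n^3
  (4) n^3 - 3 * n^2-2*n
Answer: 3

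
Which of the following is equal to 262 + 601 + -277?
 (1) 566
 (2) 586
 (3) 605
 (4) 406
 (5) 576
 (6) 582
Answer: 2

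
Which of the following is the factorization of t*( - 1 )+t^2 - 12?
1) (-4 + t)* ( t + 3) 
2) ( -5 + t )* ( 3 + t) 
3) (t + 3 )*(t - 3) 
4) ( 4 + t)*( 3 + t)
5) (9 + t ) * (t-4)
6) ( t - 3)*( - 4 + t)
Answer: 1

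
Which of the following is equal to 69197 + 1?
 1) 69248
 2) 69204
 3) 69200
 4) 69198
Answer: 4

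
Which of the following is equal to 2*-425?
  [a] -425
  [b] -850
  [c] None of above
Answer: b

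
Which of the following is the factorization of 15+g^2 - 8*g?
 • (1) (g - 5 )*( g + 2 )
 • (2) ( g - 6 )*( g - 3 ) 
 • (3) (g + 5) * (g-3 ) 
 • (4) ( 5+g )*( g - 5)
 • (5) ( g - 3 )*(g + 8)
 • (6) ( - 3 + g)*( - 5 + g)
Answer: 6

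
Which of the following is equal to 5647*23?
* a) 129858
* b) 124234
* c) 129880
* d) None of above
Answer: d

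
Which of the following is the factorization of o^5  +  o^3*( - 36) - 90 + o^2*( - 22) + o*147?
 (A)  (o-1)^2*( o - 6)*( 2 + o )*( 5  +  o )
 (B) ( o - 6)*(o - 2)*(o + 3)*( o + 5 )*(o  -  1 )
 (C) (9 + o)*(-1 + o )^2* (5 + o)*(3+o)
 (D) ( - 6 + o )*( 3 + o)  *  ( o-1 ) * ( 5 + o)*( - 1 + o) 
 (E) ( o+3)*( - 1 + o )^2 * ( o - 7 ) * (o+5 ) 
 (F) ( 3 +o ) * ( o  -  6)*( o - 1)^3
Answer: D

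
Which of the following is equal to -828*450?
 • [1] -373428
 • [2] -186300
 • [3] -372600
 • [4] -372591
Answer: 3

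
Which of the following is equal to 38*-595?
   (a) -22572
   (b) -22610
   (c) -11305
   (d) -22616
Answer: b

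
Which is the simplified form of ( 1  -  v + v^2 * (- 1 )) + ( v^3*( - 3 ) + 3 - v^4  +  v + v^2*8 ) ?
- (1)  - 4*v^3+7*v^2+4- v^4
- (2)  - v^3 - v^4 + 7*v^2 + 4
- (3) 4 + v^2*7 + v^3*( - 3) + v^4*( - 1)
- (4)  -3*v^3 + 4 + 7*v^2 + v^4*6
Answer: 3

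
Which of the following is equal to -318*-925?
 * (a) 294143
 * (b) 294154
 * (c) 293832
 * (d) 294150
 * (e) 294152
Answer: d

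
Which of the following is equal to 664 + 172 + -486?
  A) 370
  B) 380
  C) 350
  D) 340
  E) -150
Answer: C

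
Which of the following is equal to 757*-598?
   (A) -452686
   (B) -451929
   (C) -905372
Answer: A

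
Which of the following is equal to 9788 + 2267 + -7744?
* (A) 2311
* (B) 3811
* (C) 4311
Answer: C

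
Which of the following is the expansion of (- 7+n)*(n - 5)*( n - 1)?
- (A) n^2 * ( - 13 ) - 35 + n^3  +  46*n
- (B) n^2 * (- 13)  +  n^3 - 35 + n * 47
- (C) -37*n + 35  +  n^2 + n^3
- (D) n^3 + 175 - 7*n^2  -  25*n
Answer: B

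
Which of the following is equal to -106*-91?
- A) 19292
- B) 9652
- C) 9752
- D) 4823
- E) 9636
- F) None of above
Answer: F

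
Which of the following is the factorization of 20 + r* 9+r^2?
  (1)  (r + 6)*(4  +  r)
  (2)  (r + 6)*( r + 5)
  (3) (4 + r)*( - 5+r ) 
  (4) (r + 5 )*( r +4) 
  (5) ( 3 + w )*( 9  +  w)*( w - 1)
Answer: 4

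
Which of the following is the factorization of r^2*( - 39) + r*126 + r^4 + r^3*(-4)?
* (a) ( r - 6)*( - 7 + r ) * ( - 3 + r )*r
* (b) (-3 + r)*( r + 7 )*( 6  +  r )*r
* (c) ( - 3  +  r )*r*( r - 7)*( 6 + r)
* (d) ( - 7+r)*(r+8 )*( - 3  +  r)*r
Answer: c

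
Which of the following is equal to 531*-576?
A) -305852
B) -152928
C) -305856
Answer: C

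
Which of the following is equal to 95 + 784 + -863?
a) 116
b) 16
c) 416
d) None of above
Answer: b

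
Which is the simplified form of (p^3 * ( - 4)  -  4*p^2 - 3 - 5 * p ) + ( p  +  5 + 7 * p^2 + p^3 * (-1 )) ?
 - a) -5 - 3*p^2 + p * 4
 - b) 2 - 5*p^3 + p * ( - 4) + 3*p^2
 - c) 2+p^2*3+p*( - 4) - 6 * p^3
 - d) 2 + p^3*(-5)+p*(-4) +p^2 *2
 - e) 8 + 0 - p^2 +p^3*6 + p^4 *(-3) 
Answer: b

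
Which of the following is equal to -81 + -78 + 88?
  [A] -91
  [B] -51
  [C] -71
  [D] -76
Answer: C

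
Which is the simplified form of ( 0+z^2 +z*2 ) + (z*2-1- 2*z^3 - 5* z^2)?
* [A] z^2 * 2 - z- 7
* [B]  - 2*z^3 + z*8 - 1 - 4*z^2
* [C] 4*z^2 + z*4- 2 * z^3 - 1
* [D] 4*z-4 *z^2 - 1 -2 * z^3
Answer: D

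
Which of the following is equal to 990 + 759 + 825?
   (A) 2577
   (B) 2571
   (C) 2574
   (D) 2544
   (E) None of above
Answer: C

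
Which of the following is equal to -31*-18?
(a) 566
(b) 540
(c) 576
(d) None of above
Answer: d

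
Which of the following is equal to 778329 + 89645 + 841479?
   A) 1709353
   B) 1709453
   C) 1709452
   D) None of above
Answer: B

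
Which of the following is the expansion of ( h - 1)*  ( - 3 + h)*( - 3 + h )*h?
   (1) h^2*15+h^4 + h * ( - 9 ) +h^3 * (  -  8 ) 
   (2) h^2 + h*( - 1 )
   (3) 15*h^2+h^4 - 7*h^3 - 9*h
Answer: 3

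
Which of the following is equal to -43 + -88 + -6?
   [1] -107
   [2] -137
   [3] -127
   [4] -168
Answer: 2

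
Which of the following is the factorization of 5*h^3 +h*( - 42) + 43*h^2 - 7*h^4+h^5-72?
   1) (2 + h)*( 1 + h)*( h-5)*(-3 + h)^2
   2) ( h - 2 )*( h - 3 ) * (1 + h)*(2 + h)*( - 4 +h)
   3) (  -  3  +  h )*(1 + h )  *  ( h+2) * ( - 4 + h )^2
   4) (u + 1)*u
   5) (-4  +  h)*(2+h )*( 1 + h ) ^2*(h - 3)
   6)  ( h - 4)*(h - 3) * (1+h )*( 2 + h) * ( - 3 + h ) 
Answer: 6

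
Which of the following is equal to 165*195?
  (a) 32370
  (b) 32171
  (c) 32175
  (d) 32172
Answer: c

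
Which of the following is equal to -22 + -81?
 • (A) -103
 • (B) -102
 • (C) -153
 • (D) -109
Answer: A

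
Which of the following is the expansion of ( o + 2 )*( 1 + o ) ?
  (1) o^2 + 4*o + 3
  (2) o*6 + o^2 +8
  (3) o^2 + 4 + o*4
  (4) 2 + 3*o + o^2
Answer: 4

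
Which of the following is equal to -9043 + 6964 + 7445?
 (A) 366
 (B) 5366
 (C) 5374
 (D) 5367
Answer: B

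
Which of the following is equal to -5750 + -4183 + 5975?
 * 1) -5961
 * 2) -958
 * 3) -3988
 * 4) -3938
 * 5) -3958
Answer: 5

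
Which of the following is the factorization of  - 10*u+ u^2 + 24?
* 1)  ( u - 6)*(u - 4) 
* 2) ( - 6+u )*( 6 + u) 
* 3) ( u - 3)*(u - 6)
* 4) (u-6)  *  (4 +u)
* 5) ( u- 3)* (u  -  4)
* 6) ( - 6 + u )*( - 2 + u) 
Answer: 1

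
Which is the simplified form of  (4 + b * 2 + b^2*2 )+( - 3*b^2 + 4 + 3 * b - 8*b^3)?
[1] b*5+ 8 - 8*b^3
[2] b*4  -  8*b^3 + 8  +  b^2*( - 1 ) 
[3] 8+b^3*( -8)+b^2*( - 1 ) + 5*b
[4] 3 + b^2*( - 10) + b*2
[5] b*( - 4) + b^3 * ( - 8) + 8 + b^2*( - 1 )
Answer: 3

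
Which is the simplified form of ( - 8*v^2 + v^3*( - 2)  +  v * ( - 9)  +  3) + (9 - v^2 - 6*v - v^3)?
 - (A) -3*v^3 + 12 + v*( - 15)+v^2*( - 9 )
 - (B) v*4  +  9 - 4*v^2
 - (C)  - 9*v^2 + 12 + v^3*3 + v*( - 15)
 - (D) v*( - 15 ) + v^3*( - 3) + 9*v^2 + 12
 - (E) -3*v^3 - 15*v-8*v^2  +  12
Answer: A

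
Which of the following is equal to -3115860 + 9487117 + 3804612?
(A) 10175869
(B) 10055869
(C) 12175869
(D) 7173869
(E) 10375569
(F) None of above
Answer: A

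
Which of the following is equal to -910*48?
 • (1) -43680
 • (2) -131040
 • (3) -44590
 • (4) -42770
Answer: 1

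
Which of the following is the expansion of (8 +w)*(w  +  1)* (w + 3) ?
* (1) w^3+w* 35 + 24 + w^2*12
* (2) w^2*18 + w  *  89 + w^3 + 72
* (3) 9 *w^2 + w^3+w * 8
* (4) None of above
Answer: 1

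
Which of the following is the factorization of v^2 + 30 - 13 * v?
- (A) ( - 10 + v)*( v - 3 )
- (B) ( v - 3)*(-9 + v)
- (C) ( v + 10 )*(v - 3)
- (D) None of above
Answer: A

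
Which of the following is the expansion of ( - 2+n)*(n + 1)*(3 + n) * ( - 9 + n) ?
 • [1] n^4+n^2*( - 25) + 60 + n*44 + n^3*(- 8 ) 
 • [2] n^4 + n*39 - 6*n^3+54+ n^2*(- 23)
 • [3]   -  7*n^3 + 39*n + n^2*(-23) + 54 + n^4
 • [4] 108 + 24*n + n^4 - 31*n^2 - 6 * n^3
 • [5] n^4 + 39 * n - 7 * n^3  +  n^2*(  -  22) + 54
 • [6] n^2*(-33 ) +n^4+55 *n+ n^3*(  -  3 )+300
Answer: 3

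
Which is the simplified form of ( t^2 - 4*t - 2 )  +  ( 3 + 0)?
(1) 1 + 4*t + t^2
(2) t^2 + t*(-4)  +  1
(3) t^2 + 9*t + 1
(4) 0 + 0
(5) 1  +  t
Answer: 2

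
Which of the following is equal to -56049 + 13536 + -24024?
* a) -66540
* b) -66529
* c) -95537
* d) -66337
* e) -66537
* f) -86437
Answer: e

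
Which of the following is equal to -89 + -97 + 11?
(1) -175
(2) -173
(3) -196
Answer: 1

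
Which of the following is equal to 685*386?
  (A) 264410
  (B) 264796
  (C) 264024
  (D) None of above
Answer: A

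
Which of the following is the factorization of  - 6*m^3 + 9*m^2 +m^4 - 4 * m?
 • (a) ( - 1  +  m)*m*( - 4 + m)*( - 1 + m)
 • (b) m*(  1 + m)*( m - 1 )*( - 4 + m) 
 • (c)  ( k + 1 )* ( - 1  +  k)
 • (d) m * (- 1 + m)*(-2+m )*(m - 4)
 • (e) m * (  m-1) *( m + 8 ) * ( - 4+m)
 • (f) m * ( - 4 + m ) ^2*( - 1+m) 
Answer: a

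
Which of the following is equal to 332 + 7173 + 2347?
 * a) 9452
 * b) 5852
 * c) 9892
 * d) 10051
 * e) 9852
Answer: e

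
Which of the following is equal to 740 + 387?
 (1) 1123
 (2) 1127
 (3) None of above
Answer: 2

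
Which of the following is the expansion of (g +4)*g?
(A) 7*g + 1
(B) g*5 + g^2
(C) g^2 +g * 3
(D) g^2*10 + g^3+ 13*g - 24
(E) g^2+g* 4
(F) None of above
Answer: E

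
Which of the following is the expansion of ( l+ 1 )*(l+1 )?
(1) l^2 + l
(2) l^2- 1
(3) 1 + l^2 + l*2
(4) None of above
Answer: 3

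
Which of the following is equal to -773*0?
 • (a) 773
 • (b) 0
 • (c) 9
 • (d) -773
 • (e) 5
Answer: b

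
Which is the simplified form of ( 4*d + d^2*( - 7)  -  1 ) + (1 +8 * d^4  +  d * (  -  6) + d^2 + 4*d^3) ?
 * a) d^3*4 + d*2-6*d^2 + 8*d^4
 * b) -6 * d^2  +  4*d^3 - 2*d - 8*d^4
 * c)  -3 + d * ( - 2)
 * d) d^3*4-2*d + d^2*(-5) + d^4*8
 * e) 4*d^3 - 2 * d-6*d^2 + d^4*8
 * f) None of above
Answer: e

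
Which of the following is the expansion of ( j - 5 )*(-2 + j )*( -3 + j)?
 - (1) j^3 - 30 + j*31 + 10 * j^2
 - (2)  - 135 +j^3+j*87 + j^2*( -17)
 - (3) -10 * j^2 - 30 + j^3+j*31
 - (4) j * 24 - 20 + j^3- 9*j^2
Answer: 3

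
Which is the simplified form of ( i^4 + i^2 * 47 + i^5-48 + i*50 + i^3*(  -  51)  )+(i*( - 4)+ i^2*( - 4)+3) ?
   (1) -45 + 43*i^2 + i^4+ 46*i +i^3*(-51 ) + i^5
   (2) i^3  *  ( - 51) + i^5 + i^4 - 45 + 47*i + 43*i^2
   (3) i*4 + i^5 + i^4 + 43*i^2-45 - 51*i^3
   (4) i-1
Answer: 1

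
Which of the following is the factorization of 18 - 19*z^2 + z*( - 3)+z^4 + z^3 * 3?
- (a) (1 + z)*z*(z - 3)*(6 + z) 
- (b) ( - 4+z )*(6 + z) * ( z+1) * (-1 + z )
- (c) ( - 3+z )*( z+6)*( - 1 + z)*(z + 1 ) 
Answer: c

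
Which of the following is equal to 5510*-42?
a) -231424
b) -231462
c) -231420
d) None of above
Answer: c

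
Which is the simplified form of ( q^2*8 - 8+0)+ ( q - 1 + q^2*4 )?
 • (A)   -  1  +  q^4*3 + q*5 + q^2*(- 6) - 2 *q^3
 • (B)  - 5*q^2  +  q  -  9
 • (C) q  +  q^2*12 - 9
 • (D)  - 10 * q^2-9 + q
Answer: C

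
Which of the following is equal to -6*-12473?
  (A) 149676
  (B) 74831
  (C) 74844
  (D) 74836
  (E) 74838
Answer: E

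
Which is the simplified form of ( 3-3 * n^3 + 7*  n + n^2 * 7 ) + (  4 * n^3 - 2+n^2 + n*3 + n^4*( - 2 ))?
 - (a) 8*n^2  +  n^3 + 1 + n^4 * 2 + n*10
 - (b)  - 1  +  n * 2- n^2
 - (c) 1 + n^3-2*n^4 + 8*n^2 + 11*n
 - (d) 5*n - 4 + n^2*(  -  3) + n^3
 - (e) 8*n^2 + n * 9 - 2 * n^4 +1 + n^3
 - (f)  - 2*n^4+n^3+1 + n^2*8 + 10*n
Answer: f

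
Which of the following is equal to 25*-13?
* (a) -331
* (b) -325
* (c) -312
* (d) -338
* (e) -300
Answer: b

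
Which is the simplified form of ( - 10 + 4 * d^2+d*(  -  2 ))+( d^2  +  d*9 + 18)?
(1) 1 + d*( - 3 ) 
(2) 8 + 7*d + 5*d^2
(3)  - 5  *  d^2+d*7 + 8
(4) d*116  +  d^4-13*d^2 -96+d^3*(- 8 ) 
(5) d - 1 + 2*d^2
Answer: 2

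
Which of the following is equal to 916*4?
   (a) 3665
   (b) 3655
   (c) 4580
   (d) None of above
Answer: d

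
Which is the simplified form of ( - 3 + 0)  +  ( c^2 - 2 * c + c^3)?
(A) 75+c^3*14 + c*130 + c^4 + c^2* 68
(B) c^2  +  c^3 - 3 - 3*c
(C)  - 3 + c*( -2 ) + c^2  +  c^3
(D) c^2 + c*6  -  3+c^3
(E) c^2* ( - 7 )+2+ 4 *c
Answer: C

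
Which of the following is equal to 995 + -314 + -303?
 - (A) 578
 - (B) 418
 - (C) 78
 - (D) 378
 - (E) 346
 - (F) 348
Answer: D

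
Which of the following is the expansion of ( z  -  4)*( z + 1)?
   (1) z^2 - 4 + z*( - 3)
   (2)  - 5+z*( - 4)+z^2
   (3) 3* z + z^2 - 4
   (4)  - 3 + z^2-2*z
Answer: 1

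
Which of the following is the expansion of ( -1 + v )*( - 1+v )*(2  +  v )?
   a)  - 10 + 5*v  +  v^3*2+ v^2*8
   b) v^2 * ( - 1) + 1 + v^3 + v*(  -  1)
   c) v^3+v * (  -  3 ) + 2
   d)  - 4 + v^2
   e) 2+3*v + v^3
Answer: c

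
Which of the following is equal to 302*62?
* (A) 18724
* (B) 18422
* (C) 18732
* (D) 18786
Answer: A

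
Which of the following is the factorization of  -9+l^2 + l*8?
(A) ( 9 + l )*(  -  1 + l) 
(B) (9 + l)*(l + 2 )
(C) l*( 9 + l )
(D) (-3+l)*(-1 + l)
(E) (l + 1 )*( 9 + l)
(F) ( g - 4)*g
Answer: A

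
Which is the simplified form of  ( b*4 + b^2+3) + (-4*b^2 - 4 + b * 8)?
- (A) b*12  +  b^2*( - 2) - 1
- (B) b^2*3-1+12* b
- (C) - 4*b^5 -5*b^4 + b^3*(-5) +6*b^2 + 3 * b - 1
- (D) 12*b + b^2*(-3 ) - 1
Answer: D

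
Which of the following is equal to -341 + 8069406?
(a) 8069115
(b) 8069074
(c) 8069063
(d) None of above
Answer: d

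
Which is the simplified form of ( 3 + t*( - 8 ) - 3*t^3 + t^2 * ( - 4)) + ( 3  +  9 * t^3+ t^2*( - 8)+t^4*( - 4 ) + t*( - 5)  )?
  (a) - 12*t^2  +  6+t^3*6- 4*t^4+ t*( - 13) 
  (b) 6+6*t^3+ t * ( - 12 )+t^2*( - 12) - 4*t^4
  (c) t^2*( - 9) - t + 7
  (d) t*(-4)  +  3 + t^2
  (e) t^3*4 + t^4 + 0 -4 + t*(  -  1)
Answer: a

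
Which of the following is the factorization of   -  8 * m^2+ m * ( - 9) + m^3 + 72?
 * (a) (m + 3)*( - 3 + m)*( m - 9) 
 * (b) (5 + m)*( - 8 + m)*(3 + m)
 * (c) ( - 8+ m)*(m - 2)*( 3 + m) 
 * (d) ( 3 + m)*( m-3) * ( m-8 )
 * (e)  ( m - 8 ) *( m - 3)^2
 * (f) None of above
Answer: d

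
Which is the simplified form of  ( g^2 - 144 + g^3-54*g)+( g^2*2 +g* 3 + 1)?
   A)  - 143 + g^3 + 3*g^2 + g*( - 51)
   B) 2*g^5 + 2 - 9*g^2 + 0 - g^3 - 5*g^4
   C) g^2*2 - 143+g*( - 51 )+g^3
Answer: A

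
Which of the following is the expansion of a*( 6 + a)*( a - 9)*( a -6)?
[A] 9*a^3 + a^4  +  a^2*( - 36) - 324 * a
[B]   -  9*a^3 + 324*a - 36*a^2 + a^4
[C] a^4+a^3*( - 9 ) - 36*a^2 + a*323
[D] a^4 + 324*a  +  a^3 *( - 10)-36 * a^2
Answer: B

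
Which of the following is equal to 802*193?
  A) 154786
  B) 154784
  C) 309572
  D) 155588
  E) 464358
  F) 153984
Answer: A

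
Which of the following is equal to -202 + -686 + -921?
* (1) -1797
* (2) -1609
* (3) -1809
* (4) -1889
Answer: 3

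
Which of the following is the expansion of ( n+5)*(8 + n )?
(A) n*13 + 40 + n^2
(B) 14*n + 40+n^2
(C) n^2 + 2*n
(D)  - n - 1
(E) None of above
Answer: A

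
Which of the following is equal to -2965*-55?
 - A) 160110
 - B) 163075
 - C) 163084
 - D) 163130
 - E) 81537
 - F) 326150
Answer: B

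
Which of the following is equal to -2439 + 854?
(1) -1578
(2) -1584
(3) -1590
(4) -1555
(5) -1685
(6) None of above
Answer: 6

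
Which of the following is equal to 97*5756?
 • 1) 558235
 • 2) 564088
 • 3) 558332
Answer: 3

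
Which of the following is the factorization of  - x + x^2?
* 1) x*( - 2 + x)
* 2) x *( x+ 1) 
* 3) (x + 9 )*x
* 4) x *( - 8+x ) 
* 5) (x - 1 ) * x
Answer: 5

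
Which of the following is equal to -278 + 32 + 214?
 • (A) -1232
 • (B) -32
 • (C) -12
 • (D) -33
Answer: B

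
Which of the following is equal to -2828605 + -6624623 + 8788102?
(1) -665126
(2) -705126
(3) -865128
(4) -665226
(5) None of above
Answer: 1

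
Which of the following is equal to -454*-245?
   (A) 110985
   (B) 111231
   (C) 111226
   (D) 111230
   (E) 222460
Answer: D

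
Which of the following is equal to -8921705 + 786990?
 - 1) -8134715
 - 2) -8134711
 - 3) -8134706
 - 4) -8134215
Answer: 1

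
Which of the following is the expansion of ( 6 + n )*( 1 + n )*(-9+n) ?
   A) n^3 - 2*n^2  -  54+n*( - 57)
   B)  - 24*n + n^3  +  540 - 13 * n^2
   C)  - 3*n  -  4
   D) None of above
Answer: A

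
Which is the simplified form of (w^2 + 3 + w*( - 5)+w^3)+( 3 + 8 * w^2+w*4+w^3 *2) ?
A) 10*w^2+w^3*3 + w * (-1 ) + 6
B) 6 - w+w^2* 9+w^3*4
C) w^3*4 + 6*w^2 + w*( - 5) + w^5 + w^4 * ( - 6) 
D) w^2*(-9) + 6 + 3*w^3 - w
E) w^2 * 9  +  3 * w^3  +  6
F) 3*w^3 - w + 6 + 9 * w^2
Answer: F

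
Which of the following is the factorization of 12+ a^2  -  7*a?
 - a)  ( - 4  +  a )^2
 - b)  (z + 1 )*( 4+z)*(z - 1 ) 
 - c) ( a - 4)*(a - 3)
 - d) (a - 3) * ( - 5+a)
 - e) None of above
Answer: c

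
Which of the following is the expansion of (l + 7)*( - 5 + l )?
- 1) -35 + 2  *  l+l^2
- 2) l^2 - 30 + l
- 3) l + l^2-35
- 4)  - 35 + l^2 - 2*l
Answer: 1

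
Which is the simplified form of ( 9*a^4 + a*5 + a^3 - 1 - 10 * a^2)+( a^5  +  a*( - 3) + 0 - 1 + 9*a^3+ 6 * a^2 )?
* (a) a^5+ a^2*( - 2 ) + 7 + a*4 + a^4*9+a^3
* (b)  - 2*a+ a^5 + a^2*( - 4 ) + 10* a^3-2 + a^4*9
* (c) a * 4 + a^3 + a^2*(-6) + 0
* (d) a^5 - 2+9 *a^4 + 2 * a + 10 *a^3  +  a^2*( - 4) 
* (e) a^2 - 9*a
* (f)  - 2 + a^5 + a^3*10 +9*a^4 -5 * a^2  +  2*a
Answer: d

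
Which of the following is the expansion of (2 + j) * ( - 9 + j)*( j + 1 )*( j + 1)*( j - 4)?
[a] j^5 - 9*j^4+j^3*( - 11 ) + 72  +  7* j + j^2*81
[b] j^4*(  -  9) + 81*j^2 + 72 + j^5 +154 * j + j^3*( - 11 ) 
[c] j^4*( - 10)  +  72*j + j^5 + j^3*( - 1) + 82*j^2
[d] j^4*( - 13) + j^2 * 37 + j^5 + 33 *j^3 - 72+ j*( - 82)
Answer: b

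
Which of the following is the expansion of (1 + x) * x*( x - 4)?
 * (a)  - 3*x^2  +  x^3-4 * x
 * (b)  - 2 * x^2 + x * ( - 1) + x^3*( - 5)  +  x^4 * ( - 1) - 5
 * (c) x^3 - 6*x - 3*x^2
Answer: a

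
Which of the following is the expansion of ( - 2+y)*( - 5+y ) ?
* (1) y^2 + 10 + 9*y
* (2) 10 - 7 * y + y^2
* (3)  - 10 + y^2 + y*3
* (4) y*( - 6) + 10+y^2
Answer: 2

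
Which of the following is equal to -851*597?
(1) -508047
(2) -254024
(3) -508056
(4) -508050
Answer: 1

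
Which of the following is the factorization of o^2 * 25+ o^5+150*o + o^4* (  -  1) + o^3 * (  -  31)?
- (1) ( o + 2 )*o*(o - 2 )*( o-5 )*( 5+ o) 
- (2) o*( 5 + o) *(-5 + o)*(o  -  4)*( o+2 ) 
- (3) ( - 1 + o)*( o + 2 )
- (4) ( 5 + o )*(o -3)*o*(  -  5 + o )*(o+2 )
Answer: 4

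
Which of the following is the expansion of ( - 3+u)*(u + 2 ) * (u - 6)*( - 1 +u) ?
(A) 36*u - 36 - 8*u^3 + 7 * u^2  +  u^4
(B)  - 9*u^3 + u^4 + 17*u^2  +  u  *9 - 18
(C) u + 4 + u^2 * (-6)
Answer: A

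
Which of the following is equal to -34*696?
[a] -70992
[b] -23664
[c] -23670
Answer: b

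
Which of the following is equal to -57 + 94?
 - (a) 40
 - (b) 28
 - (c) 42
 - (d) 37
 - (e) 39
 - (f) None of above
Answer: d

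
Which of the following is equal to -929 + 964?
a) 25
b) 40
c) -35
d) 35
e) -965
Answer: d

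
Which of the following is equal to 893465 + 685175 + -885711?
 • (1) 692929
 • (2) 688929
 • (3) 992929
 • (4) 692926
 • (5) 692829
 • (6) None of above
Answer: 1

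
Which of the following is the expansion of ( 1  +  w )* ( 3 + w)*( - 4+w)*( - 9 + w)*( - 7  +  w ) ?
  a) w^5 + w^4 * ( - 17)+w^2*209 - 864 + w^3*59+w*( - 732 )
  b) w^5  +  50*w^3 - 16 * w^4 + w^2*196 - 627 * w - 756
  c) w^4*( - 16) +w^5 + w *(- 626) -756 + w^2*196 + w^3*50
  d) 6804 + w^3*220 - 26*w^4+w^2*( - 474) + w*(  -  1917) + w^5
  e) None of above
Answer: b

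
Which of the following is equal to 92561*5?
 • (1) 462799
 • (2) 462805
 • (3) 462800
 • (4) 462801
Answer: 2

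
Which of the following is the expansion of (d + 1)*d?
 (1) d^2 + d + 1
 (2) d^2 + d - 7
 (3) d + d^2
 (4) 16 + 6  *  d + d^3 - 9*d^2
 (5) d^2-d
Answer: 3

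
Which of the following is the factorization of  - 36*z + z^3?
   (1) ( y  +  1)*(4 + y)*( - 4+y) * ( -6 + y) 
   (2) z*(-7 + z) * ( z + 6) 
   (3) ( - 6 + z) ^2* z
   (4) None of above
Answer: 4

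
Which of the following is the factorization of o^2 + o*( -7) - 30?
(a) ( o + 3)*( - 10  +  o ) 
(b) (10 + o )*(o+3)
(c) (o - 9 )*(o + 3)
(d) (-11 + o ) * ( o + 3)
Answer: a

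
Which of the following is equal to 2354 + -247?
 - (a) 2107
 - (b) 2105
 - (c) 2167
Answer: a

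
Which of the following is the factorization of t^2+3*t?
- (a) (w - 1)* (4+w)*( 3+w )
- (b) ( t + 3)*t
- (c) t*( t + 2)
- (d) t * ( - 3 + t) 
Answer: b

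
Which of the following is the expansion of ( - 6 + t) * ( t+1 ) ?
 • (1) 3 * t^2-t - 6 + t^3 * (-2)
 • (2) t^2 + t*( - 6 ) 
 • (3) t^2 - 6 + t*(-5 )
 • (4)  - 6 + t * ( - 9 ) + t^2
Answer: 3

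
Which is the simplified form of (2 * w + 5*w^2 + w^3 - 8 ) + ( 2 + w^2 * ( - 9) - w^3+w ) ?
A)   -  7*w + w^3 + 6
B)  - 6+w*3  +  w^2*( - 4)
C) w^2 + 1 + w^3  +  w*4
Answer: B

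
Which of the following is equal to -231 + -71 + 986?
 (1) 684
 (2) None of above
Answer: 1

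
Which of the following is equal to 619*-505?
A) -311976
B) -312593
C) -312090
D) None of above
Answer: D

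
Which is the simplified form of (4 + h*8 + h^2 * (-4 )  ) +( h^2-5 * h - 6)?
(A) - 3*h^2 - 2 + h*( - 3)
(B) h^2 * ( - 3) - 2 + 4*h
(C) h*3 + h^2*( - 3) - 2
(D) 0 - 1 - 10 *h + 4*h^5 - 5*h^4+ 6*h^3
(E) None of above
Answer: C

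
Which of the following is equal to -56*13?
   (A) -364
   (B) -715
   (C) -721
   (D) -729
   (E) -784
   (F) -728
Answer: F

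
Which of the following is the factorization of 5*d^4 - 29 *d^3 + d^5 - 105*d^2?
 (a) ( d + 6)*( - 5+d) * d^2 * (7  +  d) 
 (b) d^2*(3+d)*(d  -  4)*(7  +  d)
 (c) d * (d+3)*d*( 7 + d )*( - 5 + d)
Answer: c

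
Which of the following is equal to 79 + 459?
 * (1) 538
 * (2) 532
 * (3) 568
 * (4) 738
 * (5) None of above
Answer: 1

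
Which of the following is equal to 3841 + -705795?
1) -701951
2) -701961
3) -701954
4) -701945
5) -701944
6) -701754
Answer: 3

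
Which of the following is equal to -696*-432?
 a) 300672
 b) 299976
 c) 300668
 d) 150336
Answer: a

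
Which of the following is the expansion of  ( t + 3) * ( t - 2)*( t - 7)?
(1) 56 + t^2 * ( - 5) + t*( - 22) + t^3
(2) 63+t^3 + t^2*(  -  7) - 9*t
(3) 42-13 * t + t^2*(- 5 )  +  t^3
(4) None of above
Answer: 4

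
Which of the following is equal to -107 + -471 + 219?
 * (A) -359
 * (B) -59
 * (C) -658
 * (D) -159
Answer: A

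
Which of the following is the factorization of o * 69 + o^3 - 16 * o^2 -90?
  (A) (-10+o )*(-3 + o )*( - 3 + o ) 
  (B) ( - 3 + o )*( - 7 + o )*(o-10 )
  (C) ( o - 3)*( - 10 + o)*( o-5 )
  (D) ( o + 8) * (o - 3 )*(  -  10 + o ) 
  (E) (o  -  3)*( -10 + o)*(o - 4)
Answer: A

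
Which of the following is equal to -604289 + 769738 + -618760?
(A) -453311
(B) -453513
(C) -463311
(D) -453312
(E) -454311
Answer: A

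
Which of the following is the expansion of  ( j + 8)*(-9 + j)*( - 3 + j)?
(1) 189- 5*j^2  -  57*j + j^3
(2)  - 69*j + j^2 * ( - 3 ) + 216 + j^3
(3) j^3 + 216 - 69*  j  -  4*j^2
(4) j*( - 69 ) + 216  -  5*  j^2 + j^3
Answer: 3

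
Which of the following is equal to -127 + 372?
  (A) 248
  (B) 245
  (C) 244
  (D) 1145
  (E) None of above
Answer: B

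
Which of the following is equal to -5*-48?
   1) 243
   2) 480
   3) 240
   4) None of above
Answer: 3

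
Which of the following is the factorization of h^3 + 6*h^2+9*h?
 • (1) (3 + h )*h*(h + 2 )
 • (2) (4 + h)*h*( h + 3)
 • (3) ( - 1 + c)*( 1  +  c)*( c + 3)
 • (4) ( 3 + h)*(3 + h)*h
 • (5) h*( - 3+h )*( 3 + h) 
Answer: 4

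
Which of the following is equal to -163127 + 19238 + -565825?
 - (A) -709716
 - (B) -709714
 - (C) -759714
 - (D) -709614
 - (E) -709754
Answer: B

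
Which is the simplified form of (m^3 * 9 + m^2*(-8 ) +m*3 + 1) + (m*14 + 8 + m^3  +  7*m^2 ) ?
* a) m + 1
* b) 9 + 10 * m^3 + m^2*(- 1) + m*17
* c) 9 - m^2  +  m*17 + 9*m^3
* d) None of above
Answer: b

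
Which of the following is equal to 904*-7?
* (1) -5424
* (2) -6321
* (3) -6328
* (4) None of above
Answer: 3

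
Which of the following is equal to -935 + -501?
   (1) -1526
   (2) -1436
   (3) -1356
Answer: 2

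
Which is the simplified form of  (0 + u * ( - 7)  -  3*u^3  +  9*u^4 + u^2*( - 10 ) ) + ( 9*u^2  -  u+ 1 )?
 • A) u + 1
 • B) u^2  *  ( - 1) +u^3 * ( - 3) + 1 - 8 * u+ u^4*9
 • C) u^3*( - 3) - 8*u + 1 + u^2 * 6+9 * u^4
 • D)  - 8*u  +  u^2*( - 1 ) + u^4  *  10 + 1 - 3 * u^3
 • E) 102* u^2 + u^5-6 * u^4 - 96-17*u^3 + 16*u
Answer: B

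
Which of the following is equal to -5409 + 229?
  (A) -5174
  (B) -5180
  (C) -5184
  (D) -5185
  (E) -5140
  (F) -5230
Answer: B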